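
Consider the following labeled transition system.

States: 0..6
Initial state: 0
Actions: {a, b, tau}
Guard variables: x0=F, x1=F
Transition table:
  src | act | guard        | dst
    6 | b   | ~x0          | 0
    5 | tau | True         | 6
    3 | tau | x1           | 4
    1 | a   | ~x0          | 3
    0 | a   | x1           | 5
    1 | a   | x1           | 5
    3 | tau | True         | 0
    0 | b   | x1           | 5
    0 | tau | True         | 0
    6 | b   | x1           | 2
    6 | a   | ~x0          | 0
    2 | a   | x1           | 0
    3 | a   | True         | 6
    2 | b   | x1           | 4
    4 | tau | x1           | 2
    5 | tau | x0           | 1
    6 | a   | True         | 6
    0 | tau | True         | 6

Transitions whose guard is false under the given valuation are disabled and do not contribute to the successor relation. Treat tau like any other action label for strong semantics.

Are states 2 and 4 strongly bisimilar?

Answer: BISIMILAR

Working:
Bisimulation quotient by refinement:
  π0 = {{0,1,2,3,4,5,6}}
  π1 = {{0,5},{1},{2,4},{3},{6}}
  π2 = {{0},{1},{2,4},{3},{5},{6}}
6 equivalence class(es) (converged in 3)
class of 2: {2,4}; class of 4: {2,4}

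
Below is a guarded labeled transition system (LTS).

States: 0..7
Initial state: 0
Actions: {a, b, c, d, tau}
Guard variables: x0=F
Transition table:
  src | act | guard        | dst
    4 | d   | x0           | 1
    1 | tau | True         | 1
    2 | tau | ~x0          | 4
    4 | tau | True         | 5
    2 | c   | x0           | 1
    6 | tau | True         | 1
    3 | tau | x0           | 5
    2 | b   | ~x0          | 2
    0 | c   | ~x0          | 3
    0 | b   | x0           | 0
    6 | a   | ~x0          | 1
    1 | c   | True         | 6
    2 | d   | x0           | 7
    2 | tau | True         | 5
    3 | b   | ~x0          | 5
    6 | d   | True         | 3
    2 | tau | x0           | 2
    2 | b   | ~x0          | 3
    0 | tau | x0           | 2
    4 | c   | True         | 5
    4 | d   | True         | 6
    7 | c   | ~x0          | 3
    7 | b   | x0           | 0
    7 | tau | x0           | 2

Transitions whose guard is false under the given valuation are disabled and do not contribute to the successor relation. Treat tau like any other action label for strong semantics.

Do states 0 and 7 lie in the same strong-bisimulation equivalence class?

Answer: BISIMILAR

Working:
Compute ~ classes (split until stable):
  P[0] = {{0,1,2,3,4,5,6,7}}
  P[1] = {{0,7},{1},{2},{3},{4},{5},{6}}
stable after 2 split(s): 7 block(s)
[0]={0,7}  [7]={0,7}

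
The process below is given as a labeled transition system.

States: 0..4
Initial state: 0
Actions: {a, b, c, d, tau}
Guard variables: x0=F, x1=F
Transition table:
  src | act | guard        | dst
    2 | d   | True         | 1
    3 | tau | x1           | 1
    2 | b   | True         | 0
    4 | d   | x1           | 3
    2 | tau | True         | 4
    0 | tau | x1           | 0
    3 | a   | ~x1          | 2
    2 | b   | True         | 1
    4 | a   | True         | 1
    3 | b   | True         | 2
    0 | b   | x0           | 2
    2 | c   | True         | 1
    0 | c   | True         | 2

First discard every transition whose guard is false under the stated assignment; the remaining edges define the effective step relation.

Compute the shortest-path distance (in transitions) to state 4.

Layered search for 4:
  Layer 0: {0}
  Layer 1: {2}
  Layer 2: {1,4}
first hit 4 at d=2 via c·tau

Answer: 2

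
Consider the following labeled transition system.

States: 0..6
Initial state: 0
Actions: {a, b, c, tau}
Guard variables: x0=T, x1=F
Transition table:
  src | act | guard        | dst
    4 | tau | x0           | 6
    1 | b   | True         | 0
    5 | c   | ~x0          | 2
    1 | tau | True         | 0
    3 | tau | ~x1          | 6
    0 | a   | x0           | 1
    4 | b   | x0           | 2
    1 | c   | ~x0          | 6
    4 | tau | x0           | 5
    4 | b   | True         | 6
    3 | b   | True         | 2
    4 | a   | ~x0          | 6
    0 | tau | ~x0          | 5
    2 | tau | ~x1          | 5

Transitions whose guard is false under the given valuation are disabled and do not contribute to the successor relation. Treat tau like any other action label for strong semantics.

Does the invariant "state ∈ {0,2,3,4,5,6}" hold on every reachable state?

Answer: INVARIANT VIOLATED at state 1

Trace:
Inv-set: {0,2,3,4,5,6}
R = {0,1}
  0: safe
  1: VIOLATES
witness against invariant: a → 1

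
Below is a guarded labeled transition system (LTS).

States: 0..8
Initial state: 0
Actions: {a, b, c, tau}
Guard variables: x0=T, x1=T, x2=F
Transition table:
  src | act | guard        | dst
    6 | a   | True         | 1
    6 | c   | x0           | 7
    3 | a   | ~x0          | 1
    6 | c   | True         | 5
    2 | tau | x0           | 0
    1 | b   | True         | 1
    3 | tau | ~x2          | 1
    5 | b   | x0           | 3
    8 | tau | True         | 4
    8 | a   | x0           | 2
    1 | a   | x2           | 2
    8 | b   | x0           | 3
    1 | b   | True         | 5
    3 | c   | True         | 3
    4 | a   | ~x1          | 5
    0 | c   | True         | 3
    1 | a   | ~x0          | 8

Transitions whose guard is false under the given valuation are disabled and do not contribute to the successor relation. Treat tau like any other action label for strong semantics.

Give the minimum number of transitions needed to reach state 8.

Breadth-first toward 8:
  L0 = {0}
  L1 = {3}
  L2 = {1}
  L3 = {5}
8 never appears.

Answer: UNREACHABLE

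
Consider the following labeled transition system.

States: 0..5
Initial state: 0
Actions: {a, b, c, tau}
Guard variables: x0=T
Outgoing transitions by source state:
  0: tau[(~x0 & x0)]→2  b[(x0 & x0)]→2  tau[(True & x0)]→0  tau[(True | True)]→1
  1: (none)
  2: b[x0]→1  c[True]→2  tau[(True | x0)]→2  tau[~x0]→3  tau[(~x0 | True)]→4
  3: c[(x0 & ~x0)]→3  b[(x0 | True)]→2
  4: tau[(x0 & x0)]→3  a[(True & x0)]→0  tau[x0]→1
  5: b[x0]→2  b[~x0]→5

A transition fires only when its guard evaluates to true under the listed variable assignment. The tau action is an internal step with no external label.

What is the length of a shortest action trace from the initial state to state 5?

Answer: UNREACHABLE

Trace:
Layered search for 5:
  L0 = {0}
  L1 = {1,2}
  L2 = {4}
  L3 = {3}
5 never appears.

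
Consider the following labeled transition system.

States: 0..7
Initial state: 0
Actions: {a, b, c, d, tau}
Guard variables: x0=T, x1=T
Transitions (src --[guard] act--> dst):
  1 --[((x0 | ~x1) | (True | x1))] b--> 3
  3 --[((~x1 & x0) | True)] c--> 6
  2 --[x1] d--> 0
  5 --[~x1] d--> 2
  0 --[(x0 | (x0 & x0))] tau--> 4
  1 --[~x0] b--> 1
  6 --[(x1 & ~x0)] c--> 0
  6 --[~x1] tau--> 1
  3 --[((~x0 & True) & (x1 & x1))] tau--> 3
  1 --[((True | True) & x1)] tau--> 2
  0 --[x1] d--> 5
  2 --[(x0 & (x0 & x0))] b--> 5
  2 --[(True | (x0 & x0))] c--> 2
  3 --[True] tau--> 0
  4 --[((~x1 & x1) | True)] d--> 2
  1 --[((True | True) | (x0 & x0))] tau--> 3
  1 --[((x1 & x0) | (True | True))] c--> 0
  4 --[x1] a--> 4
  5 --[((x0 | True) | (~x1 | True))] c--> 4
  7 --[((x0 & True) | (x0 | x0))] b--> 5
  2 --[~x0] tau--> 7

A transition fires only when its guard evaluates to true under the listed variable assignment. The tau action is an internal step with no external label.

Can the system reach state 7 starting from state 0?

Answer: UNREACHABLE

Trace:
Guard filter leaves 15 enabled edge(s).
Layer 0: {0}
Layer 1: {4,5}  total {0,4,5}
Layer 2: {2}  total {0,2,4,5}
Reach set: {0,2,4,5}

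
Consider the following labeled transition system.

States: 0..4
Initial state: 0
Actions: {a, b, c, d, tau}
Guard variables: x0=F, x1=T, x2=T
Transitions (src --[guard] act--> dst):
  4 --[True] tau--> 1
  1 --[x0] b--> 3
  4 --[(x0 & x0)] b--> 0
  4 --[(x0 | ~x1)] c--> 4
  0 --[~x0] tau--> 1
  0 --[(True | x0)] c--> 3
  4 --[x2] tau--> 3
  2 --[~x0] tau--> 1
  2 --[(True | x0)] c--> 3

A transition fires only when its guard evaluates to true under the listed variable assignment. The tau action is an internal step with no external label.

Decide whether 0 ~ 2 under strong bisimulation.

Answer: BISIMILAR

Analysis:
Bisimulation quotient by refinement:
  round 0: {{0,1,2,3,4}}
  round 1: {{0,2},{1,3},{4}}
3 equivalence class(es) (converged in 2)
class of 0: {0,2}; class of 2: {0,2}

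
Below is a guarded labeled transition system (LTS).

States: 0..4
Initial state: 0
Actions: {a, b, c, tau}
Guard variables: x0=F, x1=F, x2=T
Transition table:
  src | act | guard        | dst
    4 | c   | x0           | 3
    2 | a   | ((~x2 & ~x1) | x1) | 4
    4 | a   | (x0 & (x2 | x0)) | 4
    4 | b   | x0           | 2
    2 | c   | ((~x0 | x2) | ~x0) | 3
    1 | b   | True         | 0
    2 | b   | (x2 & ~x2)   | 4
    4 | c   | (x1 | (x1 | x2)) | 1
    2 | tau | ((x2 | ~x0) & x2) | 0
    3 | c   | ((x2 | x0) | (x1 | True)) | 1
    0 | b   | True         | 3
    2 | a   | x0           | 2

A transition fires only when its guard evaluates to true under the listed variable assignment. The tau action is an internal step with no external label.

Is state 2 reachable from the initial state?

After dropping false guards: 6 live edges.
depth 0: {0}
depth 1: {3}  cumulative {0,3}
depth 2: {1}  cumulative {0,1,3}
Reachable = {0,1,3}

Answer: UNREACHABLE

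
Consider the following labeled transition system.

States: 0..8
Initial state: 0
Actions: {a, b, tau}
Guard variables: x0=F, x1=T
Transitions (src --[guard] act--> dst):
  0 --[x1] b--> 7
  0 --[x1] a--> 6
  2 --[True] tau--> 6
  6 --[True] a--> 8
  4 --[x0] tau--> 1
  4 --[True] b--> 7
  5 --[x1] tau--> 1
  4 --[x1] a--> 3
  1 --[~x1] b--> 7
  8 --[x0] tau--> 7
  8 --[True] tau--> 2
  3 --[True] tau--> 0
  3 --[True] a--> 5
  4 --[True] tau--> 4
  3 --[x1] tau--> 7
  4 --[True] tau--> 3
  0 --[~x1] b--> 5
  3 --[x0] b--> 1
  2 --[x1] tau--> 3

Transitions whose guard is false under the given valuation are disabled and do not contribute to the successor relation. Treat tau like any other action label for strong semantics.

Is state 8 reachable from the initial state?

Answer: REACHABLE

Working:
After dropping false guards: 14 live edges.
Layer 0: {0}
Layer 1: {6,7}  cumulative {0,6,7}
Layer 2: {8}  cumulative {0,6,7,8}
Layer 3: {2}  cumulative {0,2,6,7,8}
Layer 4: {3}  cumulative {0,2,3,6,7,8}
Layer 5: {5}  cumulative {0,2,3,5,6,7,8}
Layer 6: {1}  cumulative {0,1,2,3,5,6,7,8}
R = {0,1,2,3,5,6,7,8}
witness 8: a·a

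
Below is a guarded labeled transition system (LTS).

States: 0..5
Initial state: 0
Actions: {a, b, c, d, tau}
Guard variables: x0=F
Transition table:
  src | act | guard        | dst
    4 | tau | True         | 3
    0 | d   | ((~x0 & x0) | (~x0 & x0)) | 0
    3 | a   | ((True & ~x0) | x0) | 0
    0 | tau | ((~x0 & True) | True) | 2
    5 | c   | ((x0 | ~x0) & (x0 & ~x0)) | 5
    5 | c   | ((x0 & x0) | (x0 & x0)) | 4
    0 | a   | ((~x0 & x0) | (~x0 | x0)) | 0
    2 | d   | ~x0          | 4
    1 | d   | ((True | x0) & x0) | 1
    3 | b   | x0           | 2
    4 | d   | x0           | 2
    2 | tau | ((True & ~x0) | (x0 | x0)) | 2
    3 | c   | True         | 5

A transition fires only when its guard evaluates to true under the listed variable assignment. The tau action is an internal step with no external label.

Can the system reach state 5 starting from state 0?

Answer: REACHABLE

Trace:
After dropping false guards: 7 live edges.
Layer 0: {0}
Layer 1: {2}  now seen {0,2}
Layer 2: {4}  now seen {0,2,4}
Layer 3: {3}  now seen {0,2,3,4}
Layer 4: {5}  now seen {0,2,3,4,5}
Reach set: {0,2,3,4,5}
witness 5: tau·d·tau·c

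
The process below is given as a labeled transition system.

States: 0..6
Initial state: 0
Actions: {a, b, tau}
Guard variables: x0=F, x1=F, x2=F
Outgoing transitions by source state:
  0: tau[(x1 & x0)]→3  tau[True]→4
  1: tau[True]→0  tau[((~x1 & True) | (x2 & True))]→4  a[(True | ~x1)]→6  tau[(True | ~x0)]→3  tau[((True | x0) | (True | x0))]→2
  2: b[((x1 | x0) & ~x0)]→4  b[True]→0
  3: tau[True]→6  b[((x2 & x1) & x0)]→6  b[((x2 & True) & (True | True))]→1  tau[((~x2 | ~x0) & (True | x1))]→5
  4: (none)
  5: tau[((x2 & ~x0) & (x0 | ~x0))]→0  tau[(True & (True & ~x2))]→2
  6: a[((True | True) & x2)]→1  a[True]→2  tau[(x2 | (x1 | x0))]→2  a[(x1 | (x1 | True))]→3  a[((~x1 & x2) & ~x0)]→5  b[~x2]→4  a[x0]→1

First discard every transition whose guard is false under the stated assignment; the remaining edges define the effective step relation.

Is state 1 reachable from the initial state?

Guard filter leaves 13 enabled edge(s).
Layer 0: {0}
Layer 1: {4}  total {0,4}
Reach set: {0,4}

Answer: UNREACHABLE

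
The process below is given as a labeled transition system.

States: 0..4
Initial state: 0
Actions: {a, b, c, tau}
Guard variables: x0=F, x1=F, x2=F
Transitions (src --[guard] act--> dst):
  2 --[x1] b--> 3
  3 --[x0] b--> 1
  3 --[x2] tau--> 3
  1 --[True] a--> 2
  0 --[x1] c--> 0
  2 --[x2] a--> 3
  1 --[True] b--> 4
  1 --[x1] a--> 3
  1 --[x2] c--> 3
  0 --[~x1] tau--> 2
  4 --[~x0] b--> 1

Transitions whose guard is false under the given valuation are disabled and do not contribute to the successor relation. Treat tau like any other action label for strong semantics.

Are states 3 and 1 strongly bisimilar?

Compute ~ classes (split until stable):
  π0 = {{0,1,2,3,4}}
  π1 = {{0},{1},{2,3},{4}}
4 equivalence class(es) (converged in 2)
class of 3: {2,3}; class of 1: {1}

Answer: NOT BISIMILAR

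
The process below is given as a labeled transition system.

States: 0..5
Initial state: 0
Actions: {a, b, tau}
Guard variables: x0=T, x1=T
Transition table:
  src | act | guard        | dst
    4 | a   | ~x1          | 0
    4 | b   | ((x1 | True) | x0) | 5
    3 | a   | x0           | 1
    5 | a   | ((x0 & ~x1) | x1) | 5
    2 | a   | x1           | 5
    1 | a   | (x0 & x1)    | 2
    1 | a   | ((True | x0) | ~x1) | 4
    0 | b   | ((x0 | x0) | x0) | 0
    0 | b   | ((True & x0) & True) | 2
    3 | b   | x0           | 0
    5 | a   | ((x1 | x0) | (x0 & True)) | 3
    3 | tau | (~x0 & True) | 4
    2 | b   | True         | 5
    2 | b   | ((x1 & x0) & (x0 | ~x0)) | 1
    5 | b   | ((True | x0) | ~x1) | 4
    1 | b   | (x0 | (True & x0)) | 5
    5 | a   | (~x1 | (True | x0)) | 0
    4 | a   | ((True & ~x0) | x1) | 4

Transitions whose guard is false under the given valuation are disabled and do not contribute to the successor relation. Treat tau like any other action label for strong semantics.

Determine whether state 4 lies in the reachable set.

Answer: REACHABLE

Analysis:
After dropping false guards: 16 live edges.
L0 = {0}
L1 = {2}  cumulative {0,2}
L2 = {1,5}  cumulative {0,1,2,5}
L3 = {3,4}  cumulative {0,1,2,3,4,5}
Reach set: {0,1,2,3,4,5}
witness 4: b·a·b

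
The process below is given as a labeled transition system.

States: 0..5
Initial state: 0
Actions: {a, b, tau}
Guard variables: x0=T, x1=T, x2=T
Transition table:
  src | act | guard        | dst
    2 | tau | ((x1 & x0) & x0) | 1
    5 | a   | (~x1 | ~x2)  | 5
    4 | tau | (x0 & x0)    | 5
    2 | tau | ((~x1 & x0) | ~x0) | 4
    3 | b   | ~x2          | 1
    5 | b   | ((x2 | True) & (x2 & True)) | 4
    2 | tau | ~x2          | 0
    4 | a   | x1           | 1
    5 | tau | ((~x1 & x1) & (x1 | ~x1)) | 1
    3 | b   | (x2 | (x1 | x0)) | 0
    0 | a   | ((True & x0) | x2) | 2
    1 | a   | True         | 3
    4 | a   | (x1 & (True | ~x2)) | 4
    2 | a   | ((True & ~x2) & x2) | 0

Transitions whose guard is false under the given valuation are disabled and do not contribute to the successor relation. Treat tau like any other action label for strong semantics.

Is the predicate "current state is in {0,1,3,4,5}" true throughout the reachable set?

Safe = {0,1,3,4,5}
Reach set: {0,1,2,3}
  0: ok
  1: ok
  2: ✗ unsafe
  3: ok
counterexample path to 2: a

Answer: INVARIANT VIOLATED at state 2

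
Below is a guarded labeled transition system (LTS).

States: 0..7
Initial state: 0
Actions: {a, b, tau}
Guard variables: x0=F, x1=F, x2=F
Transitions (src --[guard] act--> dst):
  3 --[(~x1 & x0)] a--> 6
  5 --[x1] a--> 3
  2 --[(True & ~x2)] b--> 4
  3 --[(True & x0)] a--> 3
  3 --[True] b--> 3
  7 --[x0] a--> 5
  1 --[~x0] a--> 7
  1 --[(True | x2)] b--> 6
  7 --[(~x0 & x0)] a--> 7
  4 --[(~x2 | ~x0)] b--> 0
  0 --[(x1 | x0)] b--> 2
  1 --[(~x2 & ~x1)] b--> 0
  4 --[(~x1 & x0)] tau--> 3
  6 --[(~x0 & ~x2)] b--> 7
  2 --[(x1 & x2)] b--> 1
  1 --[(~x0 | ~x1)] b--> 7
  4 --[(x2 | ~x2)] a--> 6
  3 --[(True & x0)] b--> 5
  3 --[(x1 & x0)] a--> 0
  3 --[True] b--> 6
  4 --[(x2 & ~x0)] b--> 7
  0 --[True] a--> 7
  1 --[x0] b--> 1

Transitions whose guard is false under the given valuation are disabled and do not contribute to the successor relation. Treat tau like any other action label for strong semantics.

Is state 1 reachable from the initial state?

Answer: UNREACHABLE

Working:
11 transition(s) survive guard evaluation.
Layer 0: {0}
Layer 1: {7}  total {0,7}
Reachable = {0,7}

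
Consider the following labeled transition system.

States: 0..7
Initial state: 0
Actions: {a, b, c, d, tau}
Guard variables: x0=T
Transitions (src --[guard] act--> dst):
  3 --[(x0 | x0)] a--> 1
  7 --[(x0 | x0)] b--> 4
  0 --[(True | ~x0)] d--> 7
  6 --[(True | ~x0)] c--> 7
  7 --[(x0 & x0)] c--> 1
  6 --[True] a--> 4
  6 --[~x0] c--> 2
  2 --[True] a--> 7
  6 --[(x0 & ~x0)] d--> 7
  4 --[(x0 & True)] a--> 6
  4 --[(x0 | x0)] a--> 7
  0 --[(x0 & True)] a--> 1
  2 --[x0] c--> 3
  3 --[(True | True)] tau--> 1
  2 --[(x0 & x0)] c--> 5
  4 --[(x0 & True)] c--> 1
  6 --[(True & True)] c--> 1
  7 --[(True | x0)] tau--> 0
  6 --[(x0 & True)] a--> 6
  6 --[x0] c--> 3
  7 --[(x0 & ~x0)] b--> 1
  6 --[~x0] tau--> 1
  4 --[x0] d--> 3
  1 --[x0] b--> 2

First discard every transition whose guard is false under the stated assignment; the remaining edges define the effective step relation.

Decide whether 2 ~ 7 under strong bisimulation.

Refine partition for ~:
  round 0: {{0,1,2,3,4,5,6,7}}
  round 1: {{0},{1},{2,6},{3},{4},{5},{7}}
  round 2: {{0},{1},{2},{3},{4},{5},{6},{7}}
Fixed point at round 3; 8 class(es).
[2]={2}  [7]={7}

Answer: NOT BISIMILAR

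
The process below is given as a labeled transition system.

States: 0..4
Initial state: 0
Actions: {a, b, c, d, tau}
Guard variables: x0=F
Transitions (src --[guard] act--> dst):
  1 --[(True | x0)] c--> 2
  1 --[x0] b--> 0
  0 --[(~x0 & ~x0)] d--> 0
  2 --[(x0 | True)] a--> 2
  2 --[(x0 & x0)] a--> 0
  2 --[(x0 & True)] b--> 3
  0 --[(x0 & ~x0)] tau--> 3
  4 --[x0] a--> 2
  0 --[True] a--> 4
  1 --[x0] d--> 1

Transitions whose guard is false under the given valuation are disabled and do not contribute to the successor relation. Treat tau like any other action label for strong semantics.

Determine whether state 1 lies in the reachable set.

Answer: UNREACHABLE

Working:
4 transition(s) survive guard evaluation.
depth 0: {0}
depth 1: {4}  now seen {0,4}
R = {0,4}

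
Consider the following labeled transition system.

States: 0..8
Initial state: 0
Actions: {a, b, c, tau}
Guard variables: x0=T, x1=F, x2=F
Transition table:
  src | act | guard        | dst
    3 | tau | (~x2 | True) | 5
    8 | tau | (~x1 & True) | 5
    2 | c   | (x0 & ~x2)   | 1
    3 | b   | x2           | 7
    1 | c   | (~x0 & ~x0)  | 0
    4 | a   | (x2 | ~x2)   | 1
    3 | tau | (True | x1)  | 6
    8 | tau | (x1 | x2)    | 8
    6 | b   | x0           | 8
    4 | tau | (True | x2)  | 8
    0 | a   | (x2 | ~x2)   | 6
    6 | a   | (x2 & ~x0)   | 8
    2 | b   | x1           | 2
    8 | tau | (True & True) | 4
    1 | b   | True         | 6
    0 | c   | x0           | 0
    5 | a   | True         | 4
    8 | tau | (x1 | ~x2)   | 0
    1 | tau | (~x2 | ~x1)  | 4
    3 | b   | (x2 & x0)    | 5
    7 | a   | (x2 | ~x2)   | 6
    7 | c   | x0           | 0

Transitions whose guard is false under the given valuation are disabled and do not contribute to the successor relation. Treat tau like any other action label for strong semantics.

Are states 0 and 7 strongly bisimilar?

Refine partition for ~:
  π0 = {{0,1,2,3,4,5,6,7,8}}
  π1 = {{0,7},{1},{2},{3,8},{4},{5},{6}}
  π2 = {{0,7},{1},{2},{3},{4},{5},{6},{8}}
8 equivalence class(es) (converged in 3)
class of 0: {0,7}; class of 7: {0,7}

Answer: BISIMILAR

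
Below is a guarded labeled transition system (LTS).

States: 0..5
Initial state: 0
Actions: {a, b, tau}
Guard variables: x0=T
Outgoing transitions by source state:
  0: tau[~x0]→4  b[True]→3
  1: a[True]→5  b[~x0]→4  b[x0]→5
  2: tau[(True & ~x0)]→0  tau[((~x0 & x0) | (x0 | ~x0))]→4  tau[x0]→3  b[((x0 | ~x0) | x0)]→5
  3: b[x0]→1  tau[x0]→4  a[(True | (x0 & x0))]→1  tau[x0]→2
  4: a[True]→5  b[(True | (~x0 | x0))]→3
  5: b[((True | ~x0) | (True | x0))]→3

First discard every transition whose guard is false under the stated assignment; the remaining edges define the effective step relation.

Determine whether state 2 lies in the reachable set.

Answer: REACHABLE

Analysis:
After dropping false guards: 13 live edges.
L0 = {0}
L1 = {3}  now seen {0,3}
L2 = {1,2,4}  now seen {0,1,2,3,4}
L3 = {5}  now seen {0,1,2,3,4,5}
Reachable = {0,1,2,3,4,5}
trace reaching 2: b·tau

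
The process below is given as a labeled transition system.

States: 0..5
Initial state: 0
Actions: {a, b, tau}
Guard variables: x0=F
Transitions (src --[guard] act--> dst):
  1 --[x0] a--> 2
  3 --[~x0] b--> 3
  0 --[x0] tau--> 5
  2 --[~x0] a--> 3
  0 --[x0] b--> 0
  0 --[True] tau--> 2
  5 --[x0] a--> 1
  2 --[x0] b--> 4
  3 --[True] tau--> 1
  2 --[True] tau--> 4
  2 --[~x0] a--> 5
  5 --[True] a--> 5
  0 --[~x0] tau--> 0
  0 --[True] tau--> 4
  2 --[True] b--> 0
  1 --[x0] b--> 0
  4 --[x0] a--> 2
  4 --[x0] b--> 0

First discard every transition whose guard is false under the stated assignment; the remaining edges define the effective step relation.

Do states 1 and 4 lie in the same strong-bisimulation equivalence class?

Answer: BISIMILAR

Trace:
Bisimulation quotient by refinement:
  P[0] = {{0,1,2,3,4,5}}
  P[1] = {{0},{1,4},{2},{3},{5}}
stable after 2 split(s): 5 block(s)
1∈{1,4}, 4∈{1,4}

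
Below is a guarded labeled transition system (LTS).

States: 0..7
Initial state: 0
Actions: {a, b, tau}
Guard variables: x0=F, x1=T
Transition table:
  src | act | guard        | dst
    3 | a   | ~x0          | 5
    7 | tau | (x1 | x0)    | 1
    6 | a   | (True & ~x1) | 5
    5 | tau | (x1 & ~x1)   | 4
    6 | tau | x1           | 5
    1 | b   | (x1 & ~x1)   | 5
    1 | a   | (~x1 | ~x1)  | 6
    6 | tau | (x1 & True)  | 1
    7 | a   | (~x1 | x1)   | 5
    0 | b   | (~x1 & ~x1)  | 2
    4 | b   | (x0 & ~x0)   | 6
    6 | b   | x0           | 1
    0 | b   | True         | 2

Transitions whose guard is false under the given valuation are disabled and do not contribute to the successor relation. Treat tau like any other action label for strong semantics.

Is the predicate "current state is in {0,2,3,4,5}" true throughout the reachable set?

Answer: INVARIANT HOLDS

Trace:
Inv-set: {0,2,3,4,5}
R = {0,2}
  0: ok
  2: ok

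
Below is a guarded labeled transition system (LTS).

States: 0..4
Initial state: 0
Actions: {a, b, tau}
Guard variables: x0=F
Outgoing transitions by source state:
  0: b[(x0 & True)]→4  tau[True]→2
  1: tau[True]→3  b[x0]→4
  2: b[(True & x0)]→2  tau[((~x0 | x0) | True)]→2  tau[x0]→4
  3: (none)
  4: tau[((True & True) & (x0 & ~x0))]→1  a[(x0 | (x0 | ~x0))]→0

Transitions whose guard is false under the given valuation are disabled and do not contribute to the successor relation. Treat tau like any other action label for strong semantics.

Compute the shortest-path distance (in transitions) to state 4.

Answer: UNREACHABLE

Working:
BFS to 4:
  Layer 0: {0}
  Layer 1: {2}
4 never appears.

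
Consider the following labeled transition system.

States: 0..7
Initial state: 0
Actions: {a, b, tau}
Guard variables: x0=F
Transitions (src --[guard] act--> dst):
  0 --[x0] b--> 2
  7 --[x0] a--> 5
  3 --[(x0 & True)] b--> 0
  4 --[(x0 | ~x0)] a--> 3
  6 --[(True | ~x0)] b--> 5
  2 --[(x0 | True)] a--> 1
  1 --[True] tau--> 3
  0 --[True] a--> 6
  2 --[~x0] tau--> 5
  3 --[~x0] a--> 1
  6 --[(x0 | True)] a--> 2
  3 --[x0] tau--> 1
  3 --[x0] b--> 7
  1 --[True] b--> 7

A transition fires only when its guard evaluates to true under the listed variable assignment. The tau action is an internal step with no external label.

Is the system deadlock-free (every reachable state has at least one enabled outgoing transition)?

Reachable = {0,1,2,3,5,6,7}
  0: a→6  [deg 1]
  1: b→7  tau→3  [deg 2]
  2: a→1  tau→5  [deg 2]
  3: a→1  [deg 1]
  5: ∅  [STUCK]
  6: a→2  b→5  [deg 2]
  7: ∅  [STUCK]
witness 5: a·b

Answer: DEADLOCK at state 5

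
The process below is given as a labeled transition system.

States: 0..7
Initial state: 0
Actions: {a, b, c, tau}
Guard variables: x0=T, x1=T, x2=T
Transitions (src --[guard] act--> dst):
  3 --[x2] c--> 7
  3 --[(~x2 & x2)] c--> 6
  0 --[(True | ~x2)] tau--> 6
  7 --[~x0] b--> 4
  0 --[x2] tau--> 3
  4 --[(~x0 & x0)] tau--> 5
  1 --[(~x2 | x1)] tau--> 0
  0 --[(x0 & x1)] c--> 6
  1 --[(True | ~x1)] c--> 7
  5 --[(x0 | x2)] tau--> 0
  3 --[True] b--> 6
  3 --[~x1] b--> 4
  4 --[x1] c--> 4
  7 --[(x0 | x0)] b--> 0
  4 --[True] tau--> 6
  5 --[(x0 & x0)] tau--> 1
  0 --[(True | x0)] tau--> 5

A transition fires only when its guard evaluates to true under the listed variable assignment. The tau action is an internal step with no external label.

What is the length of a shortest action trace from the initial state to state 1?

Breadth-first toward 1:
  Layer 0: {0}
  Layer 1: {3,5,6}
  Layer 2: {1,7}
depth(1)=2, e.g. tau·tau

Answer: 2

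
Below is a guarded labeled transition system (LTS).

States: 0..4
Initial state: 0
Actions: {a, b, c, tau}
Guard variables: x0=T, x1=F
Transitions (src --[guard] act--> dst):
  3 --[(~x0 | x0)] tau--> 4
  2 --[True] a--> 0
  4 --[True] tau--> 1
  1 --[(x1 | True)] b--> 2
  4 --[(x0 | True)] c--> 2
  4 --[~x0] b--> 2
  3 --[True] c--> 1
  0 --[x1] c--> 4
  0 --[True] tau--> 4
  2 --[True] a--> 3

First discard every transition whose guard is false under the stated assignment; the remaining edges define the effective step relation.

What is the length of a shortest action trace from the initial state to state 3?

Answer: 3

Trace:
Layered search for 3:
  L0 = {0}
  L1 = {4}
  L2 = {1,2}
  L3 = {3}
3 enters at depth 3; path tau·c·a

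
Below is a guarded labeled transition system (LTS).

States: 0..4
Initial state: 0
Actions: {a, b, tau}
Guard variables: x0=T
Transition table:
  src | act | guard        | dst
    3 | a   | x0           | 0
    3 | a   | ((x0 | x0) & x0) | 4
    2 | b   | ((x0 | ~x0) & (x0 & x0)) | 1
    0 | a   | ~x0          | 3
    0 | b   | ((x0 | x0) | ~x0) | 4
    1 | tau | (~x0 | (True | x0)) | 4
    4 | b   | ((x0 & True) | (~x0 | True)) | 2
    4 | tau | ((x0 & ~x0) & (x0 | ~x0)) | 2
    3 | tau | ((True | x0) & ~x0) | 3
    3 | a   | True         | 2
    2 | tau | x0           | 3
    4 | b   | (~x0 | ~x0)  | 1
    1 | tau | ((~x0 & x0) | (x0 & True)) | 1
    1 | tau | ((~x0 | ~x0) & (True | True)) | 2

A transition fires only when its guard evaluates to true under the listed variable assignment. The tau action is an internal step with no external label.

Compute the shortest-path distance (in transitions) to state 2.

Answer: 2

Trace:
BFS to 2:
  Layer 0: {0}
  Layer 1: {4}
  Layer 2: {2}
depth(2)=2, e.g. b·b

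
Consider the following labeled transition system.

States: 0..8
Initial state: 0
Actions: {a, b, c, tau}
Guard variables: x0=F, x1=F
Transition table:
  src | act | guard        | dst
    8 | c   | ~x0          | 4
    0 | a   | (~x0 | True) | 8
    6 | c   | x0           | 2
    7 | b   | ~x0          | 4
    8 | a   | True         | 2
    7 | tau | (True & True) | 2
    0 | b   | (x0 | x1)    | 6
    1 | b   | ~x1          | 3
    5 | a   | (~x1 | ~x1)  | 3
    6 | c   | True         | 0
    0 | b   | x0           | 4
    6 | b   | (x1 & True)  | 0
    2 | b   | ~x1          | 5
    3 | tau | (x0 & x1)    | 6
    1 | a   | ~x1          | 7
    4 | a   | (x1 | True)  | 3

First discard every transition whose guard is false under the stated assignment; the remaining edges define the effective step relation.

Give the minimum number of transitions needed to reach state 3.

Answer: 3

Analysis:
BFS to 3:
  L0 = {0}
  L1 = {8}
  L2 = {2,4}
  L3 = {3,5}
depth(3)=3, e.g. a·c·a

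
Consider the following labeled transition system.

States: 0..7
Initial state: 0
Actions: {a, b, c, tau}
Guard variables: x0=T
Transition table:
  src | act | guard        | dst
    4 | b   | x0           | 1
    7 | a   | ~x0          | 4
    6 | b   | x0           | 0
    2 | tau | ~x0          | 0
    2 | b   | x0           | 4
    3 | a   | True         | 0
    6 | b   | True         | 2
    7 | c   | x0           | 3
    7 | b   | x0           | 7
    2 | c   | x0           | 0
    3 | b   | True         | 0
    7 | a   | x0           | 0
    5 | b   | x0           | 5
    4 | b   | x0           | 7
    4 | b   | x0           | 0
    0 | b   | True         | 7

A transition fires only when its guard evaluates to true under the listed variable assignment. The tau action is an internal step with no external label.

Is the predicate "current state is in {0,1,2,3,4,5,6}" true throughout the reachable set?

Answer: INVARIANT VIOLATED at state 7

Analysis:
Safe = {0,1,2,3,4,5,6}
Reach set: {0,3,7}
  0: ✓
  3: ✓
  7: ✗ unsafe
reach 7 via b — violates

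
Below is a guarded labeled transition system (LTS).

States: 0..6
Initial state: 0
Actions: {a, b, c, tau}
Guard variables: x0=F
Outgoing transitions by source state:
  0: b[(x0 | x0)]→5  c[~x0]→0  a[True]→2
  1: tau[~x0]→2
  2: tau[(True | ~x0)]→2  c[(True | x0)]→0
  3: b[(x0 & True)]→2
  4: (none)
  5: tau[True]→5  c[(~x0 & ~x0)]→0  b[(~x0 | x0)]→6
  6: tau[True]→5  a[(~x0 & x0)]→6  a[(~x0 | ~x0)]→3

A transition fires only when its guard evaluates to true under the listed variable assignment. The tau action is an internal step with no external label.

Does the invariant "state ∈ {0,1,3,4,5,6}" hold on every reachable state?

Answer: INVARIANT VIOLATED at state 2

Trace:
Inv-set: {0,1,3,4,5,6}
Reach set: {0,2}
  0: ✓
  2: VIOLATES
counterexample path to 2: a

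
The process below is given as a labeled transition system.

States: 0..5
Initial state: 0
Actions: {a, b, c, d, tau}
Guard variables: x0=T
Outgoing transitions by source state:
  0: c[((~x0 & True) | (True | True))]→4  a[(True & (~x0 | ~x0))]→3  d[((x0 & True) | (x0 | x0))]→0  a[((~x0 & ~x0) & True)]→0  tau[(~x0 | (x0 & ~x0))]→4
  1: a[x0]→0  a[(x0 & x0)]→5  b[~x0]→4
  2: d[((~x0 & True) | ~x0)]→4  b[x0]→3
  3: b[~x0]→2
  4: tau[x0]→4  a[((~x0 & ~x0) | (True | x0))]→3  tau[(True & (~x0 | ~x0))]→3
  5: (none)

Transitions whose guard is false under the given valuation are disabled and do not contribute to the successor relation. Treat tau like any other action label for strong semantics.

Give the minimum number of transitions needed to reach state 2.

Answer: UNREACHABLE

Working:
Layered search for 2:
  Layer 0: {0}
  Layer 1: {4}
  Layer 2: {3}
2 never appears.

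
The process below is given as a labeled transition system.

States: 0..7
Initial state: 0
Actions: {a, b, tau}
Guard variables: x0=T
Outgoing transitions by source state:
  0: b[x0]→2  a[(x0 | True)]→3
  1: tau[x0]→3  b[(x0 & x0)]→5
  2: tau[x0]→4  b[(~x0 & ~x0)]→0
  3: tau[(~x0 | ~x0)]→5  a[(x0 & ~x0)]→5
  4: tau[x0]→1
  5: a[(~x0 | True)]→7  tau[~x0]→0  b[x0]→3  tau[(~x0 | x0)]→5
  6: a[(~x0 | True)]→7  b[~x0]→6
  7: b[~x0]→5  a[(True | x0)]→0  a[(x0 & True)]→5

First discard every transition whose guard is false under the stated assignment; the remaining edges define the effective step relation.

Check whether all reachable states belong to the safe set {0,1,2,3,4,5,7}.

Inv-set: {0,1,2,3,4,5,7}
Reachable = {0,1,2,3,4,5,7}
  0: ✓
  1: ✓
  2: ✓
  3: ✓
  4: ✓
  5: ✓
  7: ✓

Answer: INVARIANT HOLDS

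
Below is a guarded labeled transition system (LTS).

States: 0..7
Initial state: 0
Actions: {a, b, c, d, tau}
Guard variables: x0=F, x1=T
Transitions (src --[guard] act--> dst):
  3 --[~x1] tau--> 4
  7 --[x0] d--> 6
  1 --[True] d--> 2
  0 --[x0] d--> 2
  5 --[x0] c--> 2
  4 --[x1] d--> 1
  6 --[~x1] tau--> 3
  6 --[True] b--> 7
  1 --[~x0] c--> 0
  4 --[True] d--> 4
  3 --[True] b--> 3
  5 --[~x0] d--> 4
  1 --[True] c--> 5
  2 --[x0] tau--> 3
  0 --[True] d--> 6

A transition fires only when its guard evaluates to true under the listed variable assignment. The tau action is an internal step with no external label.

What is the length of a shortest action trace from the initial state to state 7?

Answer: 2

Trace:
Layered search for 7:
  depth 0: {0}
  depth 1: {6}
  depth 2: {7}
first hit 7 at d=2 via d·b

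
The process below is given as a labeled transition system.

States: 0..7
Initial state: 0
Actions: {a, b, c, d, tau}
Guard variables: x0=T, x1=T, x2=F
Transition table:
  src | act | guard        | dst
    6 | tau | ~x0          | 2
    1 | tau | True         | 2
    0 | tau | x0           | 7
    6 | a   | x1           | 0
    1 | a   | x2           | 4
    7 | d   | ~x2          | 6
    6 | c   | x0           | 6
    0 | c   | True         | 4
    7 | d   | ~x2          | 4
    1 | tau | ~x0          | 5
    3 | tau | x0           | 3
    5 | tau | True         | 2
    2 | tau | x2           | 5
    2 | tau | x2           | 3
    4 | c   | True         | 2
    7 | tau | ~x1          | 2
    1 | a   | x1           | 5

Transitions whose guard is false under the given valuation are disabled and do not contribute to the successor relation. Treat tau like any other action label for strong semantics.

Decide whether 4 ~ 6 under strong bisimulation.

Compute ~ classes (split until stable):
  round 0: {{0,1,2,3,4,5,6,7}}
  round 1: {{0},{1},{2},{3,5},{4},{6},{7}}
  round 2: {{0},{1},{2},{3},{4},{5},{6},{7}}
Fixed point at round 3; 8 class(es).
class of 4: {4}; class of 6: {6}

Answer: NOT BISIMILAR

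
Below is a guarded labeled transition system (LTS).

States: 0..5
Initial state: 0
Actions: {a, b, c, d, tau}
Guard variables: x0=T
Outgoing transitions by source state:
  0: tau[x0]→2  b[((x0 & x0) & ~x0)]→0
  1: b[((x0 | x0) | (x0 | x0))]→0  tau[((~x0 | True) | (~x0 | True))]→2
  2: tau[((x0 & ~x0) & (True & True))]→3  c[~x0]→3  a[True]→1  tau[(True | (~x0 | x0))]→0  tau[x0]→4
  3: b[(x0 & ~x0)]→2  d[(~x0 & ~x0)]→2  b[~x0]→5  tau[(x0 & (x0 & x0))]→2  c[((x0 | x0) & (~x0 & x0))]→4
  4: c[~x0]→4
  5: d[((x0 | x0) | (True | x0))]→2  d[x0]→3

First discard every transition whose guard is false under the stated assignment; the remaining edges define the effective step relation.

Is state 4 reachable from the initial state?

After dropping false guards: 9 live edges.
L0 = {0}
L1 = {2}  cumulative {0,2}
L2 = {1,4}  cumulative {0,1,2,4}
Reachable = {0,1,2,4}
trace reaching 4: tau·tau

Answer: REACHABLE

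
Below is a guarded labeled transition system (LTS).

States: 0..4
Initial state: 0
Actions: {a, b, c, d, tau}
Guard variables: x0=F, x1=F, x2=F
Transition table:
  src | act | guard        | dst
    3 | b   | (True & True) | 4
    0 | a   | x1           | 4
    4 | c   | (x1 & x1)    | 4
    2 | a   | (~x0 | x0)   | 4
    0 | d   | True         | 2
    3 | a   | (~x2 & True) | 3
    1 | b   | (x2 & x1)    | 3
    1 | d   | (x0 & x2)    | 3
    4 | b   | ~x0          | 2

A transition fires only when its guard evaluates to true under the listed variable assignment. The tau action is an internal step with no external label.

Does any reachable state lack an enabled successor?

R = {0,2,4}
  0: d→2  [1 out]
  2: a→4  [1 out]
  4: b→2  [1 out]

Answer: DEADLOCK-FREE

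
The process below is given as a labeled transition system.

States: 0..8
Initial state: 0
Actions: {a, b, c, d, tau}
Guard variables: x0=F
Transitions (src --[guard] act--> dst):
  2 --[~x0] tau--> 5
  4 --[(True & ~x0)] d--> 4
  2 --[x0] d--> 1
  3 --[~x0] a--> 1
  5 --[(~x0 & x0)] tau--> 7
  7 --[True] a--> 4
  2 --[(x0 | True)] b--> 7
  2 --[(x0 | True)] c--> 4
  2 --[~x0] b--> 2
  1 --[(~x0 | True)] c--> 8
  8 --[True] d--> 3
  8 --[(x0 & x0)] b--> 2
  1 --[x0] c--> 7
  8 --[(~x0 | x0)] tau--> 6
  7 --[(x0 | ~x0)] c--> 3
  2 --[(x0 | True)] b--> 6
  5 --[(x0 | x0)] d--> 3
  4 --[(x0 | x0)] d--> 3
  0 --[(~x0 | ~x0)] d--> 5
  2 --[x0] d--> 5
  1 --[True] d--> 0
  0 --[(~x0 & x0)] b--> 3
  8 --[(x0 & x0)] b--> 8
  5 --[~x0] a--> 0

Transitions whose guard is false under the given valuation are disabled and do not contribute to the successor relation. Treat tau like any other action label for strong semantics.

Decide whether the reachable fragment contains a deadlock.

Reachable = {0,5}
  0: d→5  [1 exit(s)]
  5: a→0  [1 exit(s)]

Answer: DEADLOCK-FREE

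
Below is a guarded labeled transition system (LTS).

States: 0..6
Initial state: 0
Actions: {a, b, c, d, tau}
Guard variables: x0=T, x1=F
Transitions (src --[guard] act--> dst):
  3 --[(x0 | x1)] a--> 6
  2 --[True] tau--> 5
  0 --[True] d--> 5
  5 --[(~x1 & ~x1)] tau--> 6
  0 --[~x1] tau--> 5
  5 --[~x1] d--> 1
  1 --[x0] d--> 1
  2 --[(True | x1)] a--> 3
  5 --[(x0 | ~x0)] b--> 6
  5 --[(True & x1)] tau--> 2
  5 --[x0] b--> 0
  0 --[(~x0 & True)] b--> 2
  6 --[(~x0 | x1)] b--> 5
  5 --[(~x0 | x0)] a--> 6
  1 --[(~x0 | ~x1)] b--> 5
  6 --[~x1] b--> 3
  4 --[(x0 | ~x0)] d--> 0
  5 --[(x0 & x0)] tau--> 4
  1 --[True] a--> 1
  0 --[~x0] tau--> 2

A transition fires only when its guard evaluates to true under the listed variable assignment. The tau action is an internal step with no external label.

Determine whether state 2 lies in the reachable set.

16 transition(s) survive guard evaluation.
L0 = {0}
L1 = {5}  total {0,5}
L2 = {1,4,6}  total {0,1,4,5,6}
L3 = {3}  total {0,1,3,4,5,6}
Reachable = {0,1,3,4,5,6}

Answer: UNREACHABLE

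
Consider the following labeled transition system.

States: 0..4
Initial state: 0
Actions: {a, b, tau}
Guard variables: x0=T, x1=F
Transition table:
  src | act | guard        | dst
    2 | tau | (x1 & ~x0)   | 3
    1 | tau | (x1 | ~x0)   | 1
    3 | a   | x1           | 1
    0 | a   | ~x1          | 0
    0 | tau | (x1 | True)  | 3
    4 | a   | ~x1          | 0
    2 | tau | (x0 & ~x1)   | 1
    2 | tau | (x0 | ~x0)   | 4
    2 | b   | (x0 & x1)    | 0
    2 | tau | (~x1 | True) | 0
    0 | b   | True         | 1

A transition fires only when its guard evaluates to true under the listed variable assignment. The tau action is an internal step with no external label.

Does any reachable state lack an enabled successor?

Answer: DEADLOCK at state 1

Working:
Reachable = {0,1,3}
  0: a→0  b→1  tau→3  [3 exit(s)]
  1: ∅  [deadlock]
  3: ∅  [deadlock]
trace reaching 1: b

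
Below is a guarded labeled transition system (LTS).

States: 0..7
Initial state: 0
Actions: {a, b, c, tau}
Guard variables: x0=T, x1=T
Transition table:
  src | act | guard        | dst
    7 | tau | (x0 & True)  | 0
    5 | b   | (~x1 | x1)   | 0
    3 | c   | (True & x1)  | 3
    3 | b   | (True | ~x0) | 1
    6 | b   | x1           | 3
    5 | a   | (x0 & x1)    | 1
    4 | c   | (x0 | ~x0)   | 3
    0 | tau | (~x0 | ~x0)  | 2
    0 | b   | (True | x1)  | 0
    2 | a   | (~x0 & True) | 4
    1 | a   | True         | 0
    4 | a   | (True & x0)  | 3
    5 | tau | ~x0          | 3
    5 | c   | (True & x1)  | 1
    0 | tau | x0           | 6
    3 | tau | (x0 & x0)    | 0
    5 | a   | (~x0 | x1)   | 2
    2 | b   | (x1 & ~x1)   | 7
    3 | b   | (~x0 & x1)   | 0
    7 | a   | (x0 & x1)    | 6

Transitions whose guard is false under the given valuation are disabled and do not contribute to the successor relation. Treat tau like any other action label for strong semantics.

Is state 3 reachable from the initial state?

Answer: REACHABLE

Working:
After dropping false guards: 15 live edges.
depth 0: {0}
depth 1: {6}  total {0,6}
depth 2: {3}  total {0,3,6}
depth 3: {1}  total {0,1,3,6}
R = {0,1,3,6}
trace reaching 3: tau·b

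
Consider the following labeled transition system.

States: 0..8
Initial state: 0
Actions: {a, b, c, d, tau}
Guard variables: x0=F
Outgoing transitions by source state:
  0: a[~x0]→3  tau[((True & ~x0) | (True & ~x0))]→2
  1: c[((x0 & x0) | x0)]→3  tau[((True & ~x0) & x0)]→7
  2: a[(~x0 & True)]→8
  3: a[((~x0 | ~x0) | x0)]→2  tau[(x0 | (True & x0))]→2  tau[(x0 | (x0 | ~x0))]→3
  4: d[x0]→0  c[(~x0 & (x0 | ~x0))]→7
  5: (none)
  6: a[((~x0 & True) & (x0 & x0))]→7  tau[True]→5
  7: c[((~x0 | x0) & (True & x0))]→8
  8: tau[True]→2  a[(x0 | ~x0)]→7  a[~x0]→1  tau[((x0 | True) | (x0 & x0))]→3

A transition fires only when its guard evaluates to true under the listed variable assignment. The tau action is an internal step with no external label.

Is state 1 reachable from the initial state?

Answer: REACHABLE

Analysis:
Guard filter leaves 11 enabled edge(s).
depth 0: {0}
depth 1: {2,3}  cumulative {0,2,3}
depth 2: {8}  cumulative {0,2,3,8}
depth 3: {1,7}  cumulative {0,1,2,3,7,8}
R = {0,1,2,3,7,8}
trace reaching 1: tau·a·a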